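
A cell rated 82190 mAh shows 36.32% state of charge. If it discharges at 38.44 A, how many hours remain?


Convert: C_total = 82190 mAh = 82.19 Ah
Step 1: remaining = SOC/100 * C_total = 36.32/100 * 82.19 = 29.851 Ah
Step 2: t = remaining / I = 29.851 / 38.44 = 0.7766 hr

0.7766 hr


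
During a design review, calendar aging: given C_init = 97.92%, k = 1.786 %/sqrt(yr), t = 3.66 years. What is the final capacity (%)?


sqrt(t) = sqrt(3.66) = 1.9131
C_final = 97.92 - 1.786 * 1.9131 = 94.50%

94.50%


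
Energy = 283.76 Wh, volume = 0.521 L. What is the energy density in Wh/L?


Volumetric ED = 283.76 Wh / 0.521 L = 544.6 Wh/L

544.6 Wh/L


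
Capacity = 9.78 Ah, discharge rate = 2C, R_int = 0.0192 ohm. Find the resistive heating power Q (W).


Step 1: I = C_rate * capacity = 2 * 9.78 = 19.56 A
Step 2: Q = I^2 * R = 19.56^2 * 0.0192 = 382.59 * 0.0192 = 7.346 W

7.346 W


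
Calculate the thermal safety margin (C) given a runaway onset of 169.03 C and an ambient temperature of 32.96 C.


Safety margin = 169.03 C - 32.96 C = 136.07 C

136.07 C


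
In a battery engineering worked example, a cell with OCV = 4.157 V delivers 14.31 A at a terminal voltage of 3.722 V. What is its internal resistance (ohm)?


R = (OCV - V) / I = (4.157 - 3.722) / 14.31 = 0.03040 ohm

0.03040 ohm


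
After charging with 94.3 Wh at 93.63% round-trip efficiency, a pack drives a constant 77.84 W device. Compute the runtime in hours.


Step 1: E_discharge = eta/100 * E_charge = 93.63/100 * 94.3 = 88.293 Wh
Step 2: t = E_discharge / P = 88.293 / 77.84 = 1.134 hr

1.134 hr


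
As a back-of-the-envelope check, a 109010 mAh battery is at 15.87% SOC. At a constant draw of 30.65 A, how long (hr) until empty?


Convert: C_total = 109010 mAh = 109.01 Ah
Step 1: remaining = SOC/100 * C_total = 15.87/100 * 109.01 = 17.3 Ah
Step 2: t = remaining / I = 17.3 / 30.65 = 0.5644 hr

0.5644 hr


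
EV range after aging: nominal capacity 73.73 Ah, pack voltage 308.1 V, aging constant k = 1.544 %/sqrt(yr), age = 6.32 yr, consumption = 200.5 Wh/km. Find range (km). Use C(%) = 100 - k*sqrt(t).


Step 1: capacity retention = 100 - 1.544 * sqrt(6.32) = 100 - 1.544 * 2.514 = 96.118%
Step 2: C_now = 73.73 * 96.118/100 = 70.868 Ah
Step 3: E_pack = V * C_now = 308.1 * 70.868 = 21834 Wh
Step 4: range = E_pack / consumption = 21834 / 200.5 = 108.9 km

108.9 km


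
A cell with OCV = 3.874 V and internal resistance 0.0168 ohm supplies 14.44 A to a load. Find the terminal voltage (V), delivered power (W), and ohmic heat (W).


Step 1: V_terminal = OCV - I*R = 3.874 - 14.44 * 0.0168 = 3.6314 V
Step 2: P_out = V_terminal * I = 3.6314 * 14.44 = 52.44 W
Step 3: Q = I^2 * R = 14.44^2 * 0.0168 = 3.503 W

V=3.6314 V, P=52.44 W, Q=3.503 W


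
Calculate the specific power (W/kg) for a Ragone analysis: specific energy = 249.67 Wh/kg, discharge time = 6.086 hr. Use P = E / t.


P_specific = E / t = 249.67 / 6.086 = 41.02 W/kg

41.02 W/kg


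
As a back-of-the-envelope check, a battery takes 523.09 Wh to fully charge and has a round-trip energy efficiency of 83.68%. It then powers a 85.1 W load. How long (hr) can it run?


Step 1: E_discharge = eta/100 * E_charge = 83.68/100 * 523.09 = 437.72 Wh
Step 2: t = E_discharge / P = 437.72 / 85.1 = 5.144 hr

5.144 hr


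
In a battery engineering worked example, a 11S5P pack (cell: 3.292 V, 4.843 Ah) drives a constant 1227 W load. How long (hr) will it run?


Step 1: E_pack = Ns * V_cell * Np * C_cell = 11 * 3.292 * 5 * 4.843 = 876.87 Wh
Step 2: t = E_pack / P = 876.87 / 1227 = 0.7146 hr

0.7146 hr


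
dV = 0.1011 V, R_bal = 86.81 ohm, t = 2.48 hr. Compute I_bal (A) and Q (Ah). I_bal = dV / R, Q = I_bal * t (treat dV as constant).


First, Ohm's law: I_bal = 0.1011 V / 86.81 ohm = 0.0011646 A
Then Q = I * t = 0.0011646 A * 2.48 hr = 0.002888 Ah

I=0.0011646 A, Q=0.002888 Ah


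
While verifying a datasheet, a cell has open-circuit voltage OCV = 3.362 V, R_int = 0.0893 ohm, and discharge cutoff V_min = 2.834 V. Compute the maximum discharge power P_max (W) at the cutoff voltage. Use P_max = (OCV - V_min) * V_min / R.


dV = OCV - V_min = 0.528 V (so I_max = dV / R)
P_max = dV * V_min / R = 0.528 * 2.834 / 0.0893 = 16.76 W

16.76 W


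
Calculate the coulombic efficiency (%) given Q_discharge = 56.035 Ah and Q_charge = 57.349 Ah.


eta_c = Q_dis / Q_chg * 100 = 56.035 / 57.349 * 100 = 97.71%

97.71%


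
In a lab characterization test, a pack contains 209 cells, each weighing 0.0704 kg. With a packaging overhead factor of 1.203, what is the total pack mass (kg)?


m_pack = n * m_cell * overhead = 209 * 0.0704 * 1.203 = 17.70 kg

17.70 kg


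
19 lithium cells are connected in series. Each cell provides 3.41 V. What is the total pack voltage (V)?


Series voltages add: 19 * 3.41 V = 64.79 V

64.79 V


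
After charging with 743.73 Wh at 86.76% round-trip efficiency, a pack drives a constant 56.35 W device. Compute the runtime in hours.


Step 1: E_discharge = eta/100 * E_charge = 86.76/100 * 743.73 = 645.26 Wh
Step 2: t = E_discharge / P = 645.26 / 56.35 = 11.45 hr

11.45 hr


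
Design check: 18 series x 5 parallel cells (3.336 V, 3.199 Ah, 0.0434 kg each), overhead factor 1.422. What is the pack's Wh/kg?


Step 1: V_pack = 18 * 3.336 = 60.048 V
Step 2: C_pack = 5 * 3.199 = 15.995 Ah
Step 3: E_pack = V_pack * C_pack = 60.048 * 15.995 = 960.47 Wh
Step 4: m_pack = 18 * 5 * 0.0434 * 1.422 = 5.5543 kg
Step 5: ED = E_pack / m_pack = 960.47 / 5.5543 = 172.9 Wh/kg

172.9 Wh/kg


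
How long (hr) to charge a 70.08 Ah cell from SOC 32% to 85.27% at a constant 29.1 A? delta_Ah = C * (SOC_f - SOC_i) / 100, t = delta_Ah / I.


Step 1: dSOC = 85.27% - 32% = 53.27%
Step 2: delta_Ah = 70.08 * 53.27 / 100 = 37.332 Ah
Step 3: t = 37.332 / 29.1 = 1.283 hr

1.283 hr


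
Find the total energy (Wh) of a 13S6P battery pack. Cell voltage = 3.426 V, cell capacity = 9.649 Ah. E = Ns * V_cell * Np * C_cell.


V_pack = 13 * 3.426 = 44.538 V
C_pack = 6 * 9.649 = 57.894 Ah
E = V_pack * C_pack = 44.538 * 57.894 = 2578 Wh

2578 Wh


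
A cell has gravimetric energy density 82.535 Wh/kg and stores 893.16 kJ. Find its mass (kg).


Convert: E = 893.16 kJ = 248.1 Wh
m = E / ED = 248.1 / 82.535 = 3.006 kg

3.006 kg


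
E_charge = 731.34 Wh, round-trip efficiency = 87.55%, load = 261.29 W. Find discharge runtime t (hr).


Step 1: E_discharge = eta/100 * E_charge = 87.55/100 * 731.34 = 640.29 Wh
Step 2: t = E_discharge / P = 640.29 / 261.29 = 2.450 hr

2.450 hr


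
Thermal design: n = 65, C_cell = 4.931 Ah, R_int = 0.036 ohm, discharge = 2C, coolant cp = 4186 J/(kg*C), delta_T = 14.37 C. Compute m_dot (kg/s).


Step 1: I = 2 * 4.931 = 9.862 A
Step 2: Q_cell = I^2 * R = 9.862^2 * 0.036 = 3.5013 W
Step 3: Q_total = 65 * 3.5013 = 227.58 W
Step 4: m_dot = Q_total / (cp * dT) = 227.58 / (4186 * 14.37) = 0.003783 kg/s

0.003783 kg/s


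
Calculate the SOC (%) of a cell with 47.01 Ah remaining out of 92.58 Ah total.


SOC% = 47.01 / 92.58 * 100 = 50.78%

50.78%


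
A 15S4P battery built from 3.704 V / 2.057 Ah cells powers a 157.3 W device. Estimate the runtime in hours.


Step 1: E_pack = Ns * V_cell * Np * C_cell = 15 * 3.704 * 4 * 2.057 = 457.15 Wh
Step 2: t = E_pack / P = 457.15 / 157.3 = 2.906 hr

2.906 hr


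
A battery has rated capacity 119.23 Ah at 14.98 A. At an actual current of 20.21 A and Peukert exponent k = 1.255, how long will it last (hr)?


t_rated = C / I_rated = 119.23 / 14.98 = 7.9593 hr
(I_rated/I)^k = (0.74122)^1.255 = 0.68673
t = t_rated * (I_rated/I)^k = 7.9593 * 0.68673 = 5.466 hr

5.466 hr


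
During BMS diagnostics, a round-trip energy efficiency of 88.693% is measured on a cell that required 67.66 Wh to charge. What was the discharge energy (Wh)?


E_dis = eta/100 * E_chg = 88.693/100 * 67.66 = 60.01 Wh

60.01 Wh


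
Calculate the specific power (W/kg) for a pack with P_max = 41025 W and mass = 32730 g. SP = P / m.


Convert: m = 32730 g = 32.73 kg
SP = P / m = 41025 / 32.73 = 1253 W/kg

1253 W/kg


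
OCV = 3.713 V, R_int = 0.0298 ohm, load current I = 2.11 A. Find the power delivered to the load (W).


Step 1: V_terminal = OCV - I*R = 3.713 - 2.11 * 0.0298 = 3.6501 V
Step 2: P_out = V_terminal * I = 3.6501 * 2.11 = 7.702 W

7.702 W


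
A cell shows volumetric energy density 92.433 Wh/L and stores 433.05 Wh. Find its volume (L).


V = E / ED = 433.05 / 92.433 = 4.685 L

4.685 L


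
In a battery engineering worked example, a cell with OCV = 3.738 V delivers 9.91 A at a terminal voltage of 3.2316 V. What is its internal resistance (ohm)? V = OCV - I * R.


R = (OCV - V) / I = (3.738 - 3.2316) / 9.91 = 0.05110 ohm

0.05110 ohm


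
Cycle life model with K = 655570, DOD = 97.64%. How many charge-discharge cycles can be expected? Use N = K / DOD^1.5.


Step 1: DOD^1.5 = 97.64^1.5 = 964.81
Step 2: N = 655570 / 964.81 = 679.5 cycles

679.5 cycles


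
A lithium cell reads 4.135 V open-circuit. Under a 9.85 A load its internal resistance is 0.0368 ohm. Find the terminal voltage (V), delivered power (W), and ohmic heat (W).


Step 1: V_terminal = OCV - I*R = 4.135 - 9.85 * 0.0368 = 3.7725 V
Step 2: P_out = V_terminal * I = 3.7725 * 9.85 = 37.16 W
Step 3: Q = I^2 * R = 9.85^2 * 0.0368 = 3.570 W

V=3.7725 V, P=37.16 W, Q=3.570 W


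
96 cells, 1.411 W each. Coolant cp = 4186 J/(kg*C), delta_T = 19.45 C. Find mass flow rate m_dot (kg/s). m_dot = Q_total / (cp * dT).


Q_total = 96 * 1.411 = 135.46 W
m_dot = Q_total / (cp * dT) = 135.46 / (4186 * 19.45) = 0.001664 kg/s

0.001664 kg/s


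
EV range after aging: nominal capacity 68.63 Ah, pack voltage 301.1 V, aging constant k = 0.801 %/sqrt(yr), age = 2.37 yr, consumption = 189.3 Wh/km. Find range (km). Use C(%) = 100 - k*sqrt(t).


Step 1: capacity retention = 100 - 0.801 * sqrt(2.37) = 100 - 0.801 * 1.5395 = 98.767%
Step 2: C_now = 68.63 * 98.767/100 = 67.784 Ah
Step 3: E_pack = V * C_now = 301.1 * 67.784 = 20410 Wh
Step 4: range = E_pack / consumption = 20410 / 189.3 = 107.8 km

107.8 km


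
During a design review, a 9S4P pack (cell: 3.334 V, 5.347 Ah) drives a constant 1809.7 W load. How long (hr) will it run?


Step 1: E_pack = Ns * V_cell * Np * C_cell = 9 * 3.334 * 4 * 5.347 = 641.77 Wh
Step 2: t = E_pack / P = 641.77 / 1809.7 = 0.3546 hr

0.3546 hr


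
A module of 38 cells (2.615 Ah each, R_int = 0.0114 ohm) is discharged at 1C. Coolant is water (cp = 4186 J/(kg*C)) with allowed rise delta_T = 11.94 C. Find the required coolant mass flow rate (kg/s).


Step 1: I = 1 * 2.615 = 2.615 A
Step 2: Q_cell = I^2 * R = 2.615^2 * 0.0114 = 0.077956 W
Step 3: Q_total = 38 * 0.077956 = 2.9623 W
Step 4: m_dot = Q_total / (cp * dT) = 2.9623 / (4186 * 11.94) = 5.927e-05 kg/s

5.927e-05 kg/s


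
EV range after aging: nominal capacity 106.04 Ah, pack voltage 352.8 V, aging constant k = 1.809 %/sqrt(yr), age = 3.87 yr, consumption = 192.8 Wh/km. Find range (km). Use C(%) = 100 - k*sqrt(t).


Step 1: capacity retention = 100 - 1.809 * sqrt(3.87) = 100 - 1.809 * 1.9672 = 96.441%
Step 2: C_now = 106.04 * 96.441/100 = 102.27 Ah
Step 3: E_pack = V * C_now = 352.8 * 102.27 = 36081 Wh
Step 4: range = E_pack / consumption = 36081 / 192.8 = 187.1 km

187.1 km


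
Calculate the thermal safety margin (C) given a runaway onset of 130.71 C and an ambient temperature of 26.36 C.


margin = T_onset - T_ambient = 130.71 - 26.36 = 104.35 C

104.35 C


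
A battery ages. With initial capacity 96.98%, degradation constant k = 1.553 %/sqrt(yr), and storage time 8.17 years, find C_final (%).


sqrt(t) = sqrt(8.17) = 2.8583
C_final = 96.98 - 1.553 * 2.8583 = 92.54%

92.54%


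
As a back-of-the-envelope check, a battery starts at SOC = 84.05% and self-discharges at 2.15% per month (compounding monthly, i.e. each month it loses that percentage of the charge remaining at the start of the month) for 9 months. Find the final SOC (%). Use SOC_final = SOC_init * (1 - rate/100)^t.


Monthly retention factor = 1 - 2.15/100 = 0.9785
Over 9 months: factor^9 = 0.82233
SOC_final = 84.05 * 0.82233 = 69.12%

69.12%


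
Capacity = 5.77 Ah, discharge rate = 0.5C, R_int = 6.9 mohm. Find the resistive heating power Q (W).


Convert: R = 6.9 mohm = 0.0069 ohm
Step 1: I = C_rate * capacity = 0.5 * 5.77 = 2.885 A
Step 2: Q = I^2 * R = 2.885^2 * 0.0069 = 8.3232 * 0.0069 = 0.05743 W

0.05743 W


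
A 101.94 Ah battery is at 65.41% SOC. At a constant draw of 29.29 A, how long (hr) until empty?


Step 1: remaining = SOC/100 * C_total = 65.41/100 * 101.94 = 66.679 Ah
Step 2: t = remaining / I = 66.679 / 29.29 = 2.277 hr

2.277 hr


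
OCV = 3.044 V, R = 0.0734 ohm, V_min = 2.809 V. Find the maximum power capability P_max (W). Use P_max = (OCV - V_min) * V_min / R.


P_max = (OCV - V_min) * V_min / R = (3.044 - 2.809) * 2.809 / 0.0734 = 0.235 * 2.809 / 0.0734 = 8.993 W

8.993 W


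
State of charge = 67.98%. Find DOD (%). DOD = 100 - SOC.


Complement of SOC: DOD = 100% - 67.98% = 32.02%

32.02%


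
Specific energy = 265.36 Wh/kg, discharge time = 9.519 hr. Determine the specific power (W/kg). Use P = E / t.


Specific power = 265.36 Wh/kg / 9.519 hr = 27.88 W/kg

27.88 W/kg


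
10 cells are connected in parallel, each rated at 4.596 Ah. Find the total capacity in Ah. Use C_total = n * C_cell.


C_total = 10 * 4.596 = 45.96 Ah

45.96 Ah


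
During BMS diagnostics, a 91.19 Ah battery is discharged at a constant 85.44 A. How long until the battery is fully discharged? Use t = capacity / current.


t = capacity / current = 91.19 / 85.44 = 1.067 hr

1.067 hr


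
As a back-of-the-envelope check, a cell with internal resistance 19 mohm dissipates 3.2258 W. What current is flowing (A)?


Convert: R = 19 mohm = 0.019 ohm
I = sqrt(Q / R) = sqrt(3.2258 / 0.019) = sqrt(169.78) = 13.03 A

13.03 A


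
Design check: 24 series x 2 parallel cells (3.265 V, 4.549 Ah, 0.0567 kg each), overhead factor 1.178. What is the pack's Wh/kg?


Step 1: V_pack = 24 * 3.265 = 78.36 V
Step 2: C_pack = 2 * 4.549 = 9.098 Ah
Step 3: E_pack = V_pack * C_pack = 78.36 * 9.098 = 712.92 Wh
Step 4: m_pack = 24 * 2 * 0.0567 * 1.178 = 3.206 kg
Step 5: ED = E_pack / m_pack = 712.92 / 3.206 = 222.4 Wh/kg

222.4 Wh/kg


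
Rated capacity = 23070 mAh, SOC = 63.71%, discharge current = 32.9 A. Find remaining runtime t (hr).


Convert: C_total = 23070 mAh = 23.07 Ah
Step 1: remaining = SOC/100 * C_total = 63.71/100 * 23.07 = 14.698 Ah
Step 2: t = remaining / I = 14.698 / 32.9 = 0.4467 hr

0.4467 hr


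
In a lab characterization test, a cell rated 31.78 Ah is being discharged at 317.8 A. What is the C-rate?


Rearranging: C_rate = 317.8 / 31.78 = 10C

10C


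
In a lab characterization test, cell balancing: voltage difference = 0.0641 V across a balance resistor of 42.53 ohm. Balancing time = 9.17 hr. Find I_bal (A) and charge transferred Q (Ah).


I_bal = dV / R = 0.0641 / 42.53 = 0.0015072 A
Q = I_bal * t = 0.0015072 * 9.17 = 0.01382 Ah

I=0.0015072 A, Q=0.01382 Ah


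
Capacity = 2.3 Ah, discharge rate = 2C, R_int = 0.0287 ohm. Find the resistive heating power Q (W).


Step 1: I = C_rate * capacity = 2 * 2.3 = 4.6 A
Step 2: Q = I^2 * R = 4.6^2 * 0.0287 = 21.16 * 0.0287 = 0.6073 W

0.6073 W


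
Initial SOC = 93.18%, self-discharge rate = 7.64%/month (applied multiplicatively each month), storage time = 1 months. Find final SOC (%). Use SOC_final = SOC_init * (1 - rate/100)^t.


decay = (1 - 7.64/100)^1 = 0.9236
SOC_final = 93.18 * 0.9236 = 86.06%

86.06%


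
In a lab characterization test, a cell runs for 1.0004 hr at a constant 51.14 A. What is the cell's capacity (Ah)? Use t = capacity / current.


C = I * t = 51.14 * 1.0004 = 51.16 Ah

51.16 Ah


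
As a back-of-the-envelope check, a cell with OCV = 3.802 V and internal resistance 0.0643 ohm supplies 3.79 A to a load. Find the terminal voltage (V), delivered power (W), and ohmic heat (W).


Step 1: V_terminal = OCV - I*R = 3.802 - 3.79 * 0.0643 = 3.5583 V
Step 2: P_out = V_terminal * I = 3.5583 * 3.79 = 13.49 W
Step 3: Q = I^2 * R = 3.79^2 * 0.0643 = 0.9236 W

V=3.5583 V, P=13.49 W, Q=0.9236 W


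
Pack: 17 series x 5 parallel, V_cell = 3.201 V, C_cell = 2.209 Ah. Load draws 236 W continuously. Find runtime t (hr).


Step 1: E_pack = Ns * V_cell * Np * C_cell = 17 * 3.201 * 5 * 2.209 = 601.04 Wh
Step 2: t = E_pack / P = 601.04 / 236 = 2.547 hr

2.547 hr


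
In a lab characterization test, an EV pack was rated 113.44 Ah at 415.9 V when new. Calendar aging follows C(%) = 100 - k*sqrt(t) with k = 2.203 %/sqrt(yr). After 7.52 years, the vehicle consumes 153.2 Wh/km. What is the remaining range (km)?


Step 1: capacity retention = 100 - 2.203 * sqrt(7.52) = 100 - 2.203 * 2.7423 = 93.959%
Step 2: C_now = 113.44 * 93.959/100 = 106.59 Ah
Step 3: E_pack = V * C_now = 415.9 * 106.59 = 44331 Wh
Step 4: range = E_pack / consumption = 44331 / 153.2 = 289.4 km

289.4 km


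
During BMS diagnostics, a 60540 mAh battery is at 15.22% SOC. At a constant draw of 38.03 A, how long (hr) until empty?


Convert: C_total = 60540 mAh = 60.54 Ah
Step 1: remaining = SOC/100 * C_total = 15.22/100 * 60.54 = 9.2142 Ah
Step 2: t = remaining / I = 9.2142 / 38.03 = 0.2423 hr

0.2423 hr


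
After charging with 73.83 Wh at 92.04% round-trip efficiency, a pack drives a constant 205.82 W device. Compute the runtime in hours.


Step 1: E_discharge = eta/100 * E_charge = 92.04/100 * 73.83 = 67.953 Wh
Step 2: t = E_discharge / P = 67.953 / 205.82 = 0.3302 hr

0.3302 hr


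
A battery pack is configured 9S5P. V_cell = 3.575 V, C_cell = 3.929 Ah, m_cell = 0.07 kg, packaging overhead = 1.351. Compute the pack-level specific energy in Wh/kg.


Step 1: V_pack = 9 * 3.575 = 32.175 V
Step 2: C_pack = 5 * 3.929 = 19.645 Ah
Step 3: E_pack = V_pack * C_pack = 32.175 * 19.645 = 632.08 Wh
Step 4: m_pack = 9 * 5 * 0.07 * 1.351 = 4.2557 kg
Step 5: ED = E_pack / m_pack = 632.08 / 4.2557 = 148.5 Wh/kg

148.5 Wh/kg


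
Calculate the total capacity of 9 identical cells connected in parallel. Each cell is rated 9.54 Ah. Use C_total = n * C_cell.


Parallel capacities add: 9 * 9.54 Ah = 85.86 Ah

85.86 Ah


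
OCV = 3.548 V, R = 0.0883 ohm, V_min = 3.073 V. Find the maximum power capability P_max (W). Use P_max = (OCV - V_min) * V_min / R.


P_max = (OCV - V_min) * V_min / R = (3.548 - 3.073) * 3.073 / 0.0883 = 0.475 * 3.073 / 0.0883 = 16.53 W

16.53 W


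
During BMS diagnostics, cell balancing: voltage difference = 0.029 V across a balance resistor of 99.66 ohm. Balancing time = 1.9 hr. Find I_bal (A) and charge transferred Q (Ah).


First, Ohm's law: I_bal = 0.029 V / 99.66 ohm = 2.9099e-04 A
Then Q = I * t = 2.9099e-04 A * 1.9 hr = 5.529e-04 Ah

I=2.9099e-04 A, Q=5.529e-04 Ah


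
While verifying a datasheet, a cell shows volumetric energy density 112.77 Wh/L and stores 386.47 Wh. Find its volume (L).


V = E / ED = 386.47 / 112.77 = 3.427 L

3.427 L


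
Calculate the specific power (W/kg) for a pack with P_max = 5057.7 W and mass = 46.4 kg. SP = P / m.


SP = P / m = 5057.7 / 46.4 = 109.0 W/kg

109.0 W/kg


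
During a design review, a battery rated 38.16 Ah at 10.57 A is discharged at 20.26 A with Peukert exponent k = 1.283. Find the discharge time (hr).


Step 1: t_rated = C / I_rated = 38.16 / 10.57 = 3.6102 hr
Step 2: ratio = 10.57 / 20.26 = 0.52172
Step 3: ratio^k = 0.52172^1.283 = 0.43398
Step 4: t = t_rated * ratio^k = 3.6102 * 0.43398 = 1.567 hr

1.567 hr


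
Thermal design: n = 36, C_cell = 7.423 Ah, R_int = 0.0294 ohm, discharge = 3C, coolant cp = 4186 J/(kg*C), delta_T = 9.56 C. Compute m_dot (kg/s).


Step 1: I = 3 * 7.423 = 22.269 A
Step 2: Q_cell = I^2 * R = 22.269^2 * 0.0294 = 14.58 W
Step 3: Q_total = 36 * 14.58 = 524.88 W
Step 4: m_dot = Q_total / (cp * dT) = 524.88 / (4186 * 9.56) = 0.01312 kg/s

0.01312 kg/s


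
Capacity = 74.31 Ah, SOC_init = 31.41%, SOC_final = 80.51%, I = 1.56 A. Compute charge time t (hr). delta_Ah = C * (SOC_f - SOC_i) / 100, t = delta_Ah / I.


delta_Ah = 74.31 * (80.51 - 31.41) / 100 = 36.486 Ah
t = delta_Ah / I = 36.486 / 1.56 = 23.39 hr

23.39 hr


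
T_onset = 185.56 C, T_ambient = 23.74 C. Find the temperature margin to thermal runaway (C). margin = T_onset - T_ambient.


margin = T_onset - T_ambient = 185.56 - 23.74 = 161.82 C

161.82 C


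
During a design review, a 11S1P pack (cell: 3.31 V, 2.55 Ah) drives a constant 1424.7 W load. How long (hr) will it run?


Step 1: E_pack = Ns * V_cell * Np * C_cell = 11 * 3.31 * 1 * 2.55 = 92.846 Wh
Step 2: t = E_pack / P = 92.846 / 1424.7 = 0.06517 hr

0.06517 hr


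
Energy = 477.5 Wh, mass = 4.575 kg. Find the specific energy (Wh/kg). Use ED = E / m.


ED = E / m = 477.5 / 4.575 = 104.4 Wh/kg

104.4 Wh/kg


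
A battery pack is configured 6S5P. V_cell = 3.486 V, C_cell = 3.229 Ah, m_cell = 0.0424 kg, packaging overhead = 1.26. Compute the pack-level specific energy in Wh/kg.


Step 1: V_pack = 6 * 3.486 = 20.916 V
Step 2: C_pack = 5 * 3.229 = 16.145 Ah
Step 3: E_pack = V_pack * C_pack = 20.916 * 16.145 = 337.69 Wh
Step 4: m_pack = 6 * 5 * 0.0424 * 1.26 = 1.6027 kg
Step 5: ED = E_pack / m_pack = 337.69 / 1.6027 = 210.7 Wh/kg

210.7 Wh/kg


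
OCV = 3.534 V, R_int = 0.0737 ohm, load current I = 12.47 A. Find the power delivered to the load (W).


Step 1: V_terminal = OCV - I*R = 3.534 - 12.47 * 0.0737 = 2.615 V
Step 2: P_out = V_terminal * I = 2.615 * 12.47 = 32.61 W

32.61 W


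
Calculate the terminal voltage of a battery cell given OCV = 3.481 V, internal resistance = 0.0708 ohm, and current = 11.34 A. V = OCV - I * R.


V = OCV - I*R = 3.481 - 11.34 * 0.0708 = 2.678 V

2.678 V


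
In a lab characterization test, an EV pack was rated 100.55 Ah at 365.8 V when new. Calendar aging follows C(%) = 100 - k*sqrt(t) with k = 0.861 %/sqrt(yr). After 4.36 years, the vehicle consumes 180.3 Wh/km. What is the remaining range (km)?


Step 1: capacity retention = 100 - 0.861 * sqrt(4.36) = 100 - 0.861 * 2.0881 = 98.202%
Step 2: C_now = 100.55 * 98.202/100 = 98.742 Ah
Step 3: E_pack = V * C_now = 365.8 * 98.742 = 36120 Wh
Step 4: range = E_pack / consumption = 36120 / 180.3 = 200.3 km

200.3 km


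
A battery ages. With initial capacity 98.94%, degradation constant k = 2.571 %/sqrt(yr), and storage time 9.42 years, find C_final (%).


sqrt(t) = sqrt(9.42) = 3.0692
C_final = 98.94 - 2.571 * 3.0692 = 91.05%

91.05%


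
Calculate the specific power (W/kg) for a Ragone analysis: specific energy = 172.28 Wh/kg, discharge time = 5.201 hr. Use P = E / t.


P_specific = E / t = 172.28 / 5.201 = 33.12 W/kg

33.12 W/kg


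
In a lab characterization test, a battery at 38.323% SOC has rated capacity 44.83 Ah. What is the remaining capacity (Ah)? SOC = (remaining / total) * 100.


remaining = SOC / 100 * total = 38.323 / 100 * 44.83 = 17.18 Ah

17.18 Ah


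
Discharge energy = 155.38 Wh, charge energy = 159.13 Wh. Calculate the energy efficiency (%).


eta_e = E_dis / E_chg * 100 = 155.38 / 159.13 * 100 = 97.64%

97.64%


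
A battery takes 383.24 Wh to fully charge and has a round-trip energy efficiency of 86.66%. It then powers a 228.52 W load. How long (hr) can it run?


Step 1: E_discharge = eta/100 * E_charge = 86.66/100 * 383.24 = 332.12 Wh
Step 2: t = E_discharge / P = 332.12 / 228.52 = 1.453 hr

1.453 hr


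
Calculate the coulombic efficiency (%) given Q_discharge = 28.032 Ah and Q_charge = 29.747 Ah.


Coulombic efficiency = 28.032/29.747 * 100% = 94.23%

94.23%


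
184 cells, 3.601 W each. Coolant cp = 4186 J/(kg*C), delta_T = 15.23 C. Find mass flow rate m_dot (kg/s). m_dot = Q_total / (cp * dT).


Q_total = 184 * 3.601 = 662.58 W
m_dot = Q_total / (cp * dT) = 662.58 / (4186 * 15.23) = 0.01039 kg/s

0.01039 kg/s


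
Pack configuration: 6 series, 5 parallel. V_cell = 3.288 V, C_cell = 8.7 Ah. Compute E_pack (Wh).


V_pack = 6 * 3.288 = 19.728 V
C_pack = 5 * 8.7 = 43.5 Ah
E = V_pack * C_pack = 19.728 * 43.5 = 858.2 Wh

858.2 Wh


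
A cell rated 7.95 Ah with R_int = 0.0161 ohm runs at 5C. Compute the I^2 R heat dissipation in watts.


Step 1: I = C_rate * capacity = 5 * 7.95 = 39.75 A
Step 2: Q = I^2 * R = 39.75^2 * 0.0161 = 1580.1 * 0.0161 = 25.44 W

25.44 W


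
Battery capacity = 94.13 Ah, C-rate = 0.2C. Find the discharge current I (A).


At 0.2C: I = 0.2 * 94.13 Ah = 18.826 A

18.826 A


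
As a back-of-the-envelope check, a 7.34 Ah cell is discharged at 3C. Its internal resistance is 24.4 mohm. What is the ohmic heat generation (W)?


Convert: R = 24.4 mohm = 0.0244 ohm
Step 1: I = C_rate * capacity = 3 * 7.34 = 22.02 A
Step 2: Q = I^2 * R = 22.02^2 * 0.0244 = 484.88 * 0.0244 = 11.83 W

11.83 W


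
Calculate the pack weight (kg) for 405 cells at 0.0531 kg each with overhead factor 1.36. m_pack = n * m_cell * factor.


Cell mass sum = 405 * 0.0531 = 21.506 kg
With overhead 1.36: m_pack = 21.506 * 1.36 = 29.25 kg

29.25 kg


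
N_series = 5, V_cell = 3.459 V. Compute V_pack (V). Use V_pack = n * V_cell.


With 5 cells in series at 3.459 V each, V_pack = 17.295 V

17.295 V


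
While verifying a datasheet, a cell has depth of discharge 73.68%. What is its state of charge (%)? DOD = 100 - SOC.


SOC = 100 - DOD = 100 - 73.68 = 26.32%

26.32%


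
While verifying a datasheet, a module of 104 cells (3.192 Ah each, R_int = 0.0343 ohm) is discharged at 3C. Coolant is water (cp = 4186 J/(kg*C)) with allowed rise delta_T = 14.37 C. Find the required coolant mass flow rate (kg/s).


Step 1: I = 3 * 3.192 = 9.576 A
Step 2: Q_cell = I^2 * R = 9.576^2 * 0.0343 = 3.1453 W
Step 3: Q_total = 104 * 3.1453 = 327.11 W
Step 4: m_dot = Q_total / (cp * dT) = 327.11 / (4186 * 14.37) = 0.005438 kg/s

0.005438 kg/s


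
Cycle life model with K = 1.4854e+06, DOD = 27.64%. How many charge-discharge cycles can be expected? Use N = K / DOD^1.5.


DOD^1.5 = 145.31
N = K / DOD^1.5 = 1.4854e+06 / 145.31 = 10220

10220 cycles


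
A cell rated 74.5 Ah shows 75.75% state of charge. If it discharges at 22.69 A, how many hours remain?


Step 1: remaining = SOC/100 * C_total = 75.75/100 * 74.5 = 56.434 Ah
Step 2: t = remaining / I = 56.434 / 22.69 = 2.487 hr

2.487 hr


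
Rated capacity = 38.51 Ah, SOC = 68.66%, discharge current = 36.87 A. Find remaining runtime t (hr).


Step 1: remaining = SOC/100 * C_total = 68.66/100 * 38.51 = 26.441 Ah
Step 2: t = remaining / I = 26.441 / 36.87 = 0.7171 hr

0.7171 hr


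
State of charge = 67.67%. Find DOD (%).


Complement of SOC: DOD = 100% - 67.67% = 32.33%

32.33%


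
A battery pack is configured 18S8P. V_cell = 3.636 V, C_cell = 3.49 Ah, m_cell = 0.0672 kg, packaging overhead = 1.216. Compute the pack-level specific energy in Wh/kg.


Step 1: V_pack = 18 * 3.636 = 65.448 V
Step 2: C_pack = 8 * 3.49 = 27.92 Ah
Step 3: E_pack = V_pack * C_pack = 65.448 * 27.92 = 1827.3 Wh
Step 4: m_pack = 18 * 8 * 0.0672 * 1.216 = 11.767 kg
Step 5: ED = E_pack / m_pack = 1827.3 / 11.767 = 155.3 Wh/kg

155.3 Wh/kg


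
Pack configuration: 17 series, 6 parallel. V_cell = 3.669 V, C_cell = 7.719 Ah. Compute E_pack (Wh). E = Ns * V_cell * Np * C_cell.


V_pack = 17 * 3.669 = 62.373 V
C_pack = 6 * 7.719 = 46.314 Ah
E = V_pack * C_pack = 62.373 * 46.314 = 2889 Wh

2889 Wh


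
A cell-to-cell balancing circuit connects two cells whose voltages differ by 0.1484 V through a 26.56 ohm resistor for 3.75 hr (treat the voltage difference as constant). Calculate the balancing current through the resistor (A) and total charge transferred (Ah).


First, Ohm's law: I_bal = 0.1484 V / 26.56 ohm = 0.0055873 A
Then Q = I * t = 0.0055873 A * 3.75 hr = 0.02095 Ah

I=0.0055873 A, Q=0.02095 Ah


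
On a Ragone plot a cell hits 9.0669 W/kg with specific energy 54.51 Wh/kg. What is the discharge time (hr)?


t = E / P = 54.51 / 9.0669 = 6.012 hr

6.012 hr


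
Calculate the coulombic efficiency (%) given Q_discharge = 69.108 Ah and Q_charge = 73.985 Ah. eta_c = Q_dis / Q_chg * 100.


Coulombic efficiency = 69.108/73.985 * 100% = 93.41%

93.41%


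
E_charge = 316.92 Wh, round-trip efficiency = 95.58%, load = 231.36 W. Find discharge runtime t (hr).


Step 1: E_discharge = eta/100 * E_charge = 95.58/100 * 316.92 = 302.91 Wh
Step 2: t = E_discharge / P = 302.91 / 231.36 = 1.309 hr

1.309 hr


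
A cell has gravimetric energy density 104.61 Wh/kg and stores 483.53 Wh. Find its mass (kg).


m = E / ED = 483.53 / 104.61 = 4.622 kg

4.622 kg


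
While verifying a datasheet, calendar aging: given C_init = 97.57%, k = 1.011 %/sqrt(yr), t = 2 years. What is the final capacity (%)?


Step 1: sqrt(2 yr) = 1.4142
Step 2: drop = 1.011 * 1.4142 = 1.4298
Step 3: C_final = 97.57 - 1.4298 = 96.14%

96.14%


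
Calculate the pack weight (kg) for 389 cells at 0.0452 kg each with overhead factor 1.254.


Cell mass sum = 389 * 0.0452 = 17.583 kg
With overhead 1.254: m_pack = 17.583 * 1.254 = 22.05 kg

22.05 kg


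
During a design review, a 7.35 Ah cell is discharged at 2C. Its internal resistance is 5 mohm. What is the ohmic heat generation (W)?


Convert: R = 5 mohm = 0.005 ohm
Step 1: I = C_rate * capacity = 2 * 7.35 = 14.7 A
Step 2: Q = I^2 * R = 14.7^2 * 0.005 = 216.09 * 0.005 = 1.080 W

1.080 W


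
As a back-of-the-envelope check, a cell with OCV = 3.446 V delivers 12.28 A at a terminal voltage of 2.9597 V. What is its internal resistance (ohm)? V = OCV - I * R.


R = (OCV - V) / I = (3.446 - 2.9597) / 12.28 = 0.03960 ohm

0.03960 ohm


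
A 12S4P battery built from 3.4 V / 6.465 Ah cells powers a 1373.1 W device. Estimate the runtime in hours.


Step 1: E_pack = Ns * V_cell * Np * C_cell = 12 * 3.4 * 4 * 6.465 = 1055.1 Wh
Step 2: t = E_pack / P = 1055.1 / 1373.1 = 0.7684 hr

0.7684 hr


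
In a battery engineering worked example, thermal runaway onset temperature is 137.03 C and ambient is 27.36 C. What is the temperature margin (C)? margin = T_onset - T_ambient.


Safety margin = 137.03 C - 27.36 C = 109.67 C

109.67 C


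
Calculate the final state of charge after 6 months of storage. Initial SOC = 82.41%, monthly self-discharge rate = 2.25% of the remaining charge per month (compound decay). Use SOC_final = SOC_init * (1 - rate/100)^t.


decay = (1 - 2.25/100)^6 = 0.87237
SOC_final = 82.41 * 0.87237 = 71.89%

71.89%


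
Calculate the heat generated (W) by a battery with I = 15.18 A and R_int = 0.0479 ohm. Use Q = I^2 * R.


Q = I^2 * R = 15.18^2 * 0.0479 = 11.04 W

11.04 W


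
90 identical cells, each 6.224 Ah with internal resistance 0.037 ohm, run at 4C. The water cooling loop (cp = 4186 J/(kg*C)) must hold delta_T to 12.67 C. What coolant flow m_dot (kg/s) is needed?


Step 1: I = 4 * 6.224 = 24.896 A
Step 2: Q_cell = I^2 * R = 24.896^2 * 0.037 = 22.933 W
Step 3: Q_total = 90 * 22.933 = 2064 W
Step 4: m_dot = Q_total / (cp * dT) = 2064 / (4186 * 12.67) = 0.03892 kg/s

0.03892 kg/s


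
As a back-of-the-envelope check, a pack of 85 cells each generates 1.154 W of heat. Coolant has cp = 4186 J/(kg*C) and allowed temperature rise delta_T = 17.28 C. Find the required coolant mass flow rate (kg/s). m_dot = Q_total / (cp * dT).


Step 1: Total heat Q = 85 * 1.154 W = 98.09 W
Step 2: denom = cp * dT = 4186 * 17.28 = 72334
Step 3: m_dot = 98.09 / 72334 = 0.001356 kg/s

0.001356 kg/s


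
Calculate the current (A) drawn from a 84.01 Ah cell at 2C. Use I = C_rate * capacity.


I = C_rate * capacity = 2 * 84.01 = 168.02 A

168.02 A


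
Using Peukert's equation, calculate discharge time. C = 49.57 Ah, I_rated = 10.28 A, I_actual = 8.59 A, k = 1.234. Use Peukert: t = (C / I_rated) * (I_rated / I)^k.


Step 1: t_rated = C / I_rated = 49.57 / 10.28 = 4.822 hr
Step 2: ratio = 10.28 / 8.59 = 1.1967
Step 3: ratio^k = 1.1967^1.234 = 1.2481
Step 4: t = t_rated * ratio^k = 4.822 * 1.2481 = 6.018 hr

6.018 hr


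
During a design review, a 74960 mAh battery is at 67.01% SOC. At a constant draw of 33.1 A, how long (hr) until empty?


Convert: C_total = 74960 mAh = 74.96 Ah
Step 1: remaining = SOC/100 * C_total = 67.01/100 * 74.96 = 50.231 Ah
Step 2: t = remaining / I = 50.231 / 33.1 = 1.518 hr

1.518 hr


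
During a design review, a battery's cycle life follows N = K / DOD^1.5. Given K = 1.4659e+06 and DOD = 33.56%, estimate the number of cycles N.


DOD^1.5 = 194.42
N = K / DOD^1.5 = 1.4659e+06 / 194.42 = 7540

7540 cycles


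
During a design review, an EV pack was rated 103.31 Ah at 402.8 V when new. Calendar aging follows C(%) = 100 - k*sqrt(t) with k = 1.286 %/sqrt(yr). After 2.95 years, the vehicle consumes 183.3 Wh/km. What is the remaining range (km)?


Step 1: capacity retention = 100 - 1.286 * sqrt(2.95) = 100 - 1.286 * 1.7176 = 97.791%
Step 2: C_now = 103.31 * 97.791/100 = 101.03 Ah
Step 3: E_pack = V * C_now = 402.8 * 101.03 = 40695 Wh
Step 4: range = E_pack / consumption = 40695 / 183.3 = 222.0 km

222.0 km


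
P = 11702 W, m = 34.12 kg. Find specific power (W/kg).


SP = P / m = 11702 / 34.12 = 343.0 W/kg

343.0 W/kg


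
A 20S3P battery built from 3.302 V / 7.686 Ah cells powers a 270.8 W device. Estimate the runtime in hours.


Step 1: E_pack = Ns * V_cell * Np * C_cell = 20 * 3.302 * 3 * 7.686 = 1522.8 Wh
Step 2: t = E_pack / P = 1522.8 / 270.8 = 5.623 hr

5.623 hr


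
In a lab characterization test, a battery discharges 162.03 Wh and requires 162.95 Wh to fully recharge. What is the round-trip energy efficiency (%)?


Round-trip efficiency = 162.03/162.95 * 100% = 99.44%

99.44%


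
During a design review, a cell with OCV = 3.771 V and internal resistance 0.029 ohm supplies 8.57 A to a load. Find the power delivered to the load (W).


Step 1: V_terminal = OCV - I*R = 3.771 - 8.57 * 0.029 = 3.5225 V
Step 2: P_out = V_terminal * I = 3.5225 * 8.57 = 30.19 W

30.19 W


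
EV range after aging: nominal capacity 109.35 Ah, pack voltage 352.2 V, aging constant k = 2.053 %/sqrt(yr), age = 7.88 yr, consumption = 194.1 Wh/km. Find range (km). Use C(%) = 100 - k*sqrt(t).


Step 1: capacity retention = 100 - 2.053 * sqrt(7.88) = 100 - 2.053 * 2.8071 = 94.237%
Step 2: C_now = 109.35 * 94.237/100 = 103.05 Ah
Step 3: E_pack = V * C_now = 352.2 * 103.05 = 36294 Wh
Step 4: range = E_pack / consumption = 36294 / 194.1 = 187.0 km

187.0 km


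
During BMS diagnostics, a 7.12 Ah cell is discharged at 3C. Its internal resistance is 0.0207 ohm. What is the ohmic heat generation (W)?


Step 1: I = C_rate * capacity = 3 * 7.12 = 21.36 A
Step 2: Q = I^2 * R = 21.36^2 * 0.0207 = 456.25 * 0.0207 = 9.444 W

9.444 W


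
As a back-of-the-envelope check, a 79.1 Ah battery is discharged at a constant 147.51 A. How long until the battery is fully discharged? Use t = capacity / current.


Runtime = 79.1 Ah / 147.51 A = 0.5362 hr

0.5362 hr


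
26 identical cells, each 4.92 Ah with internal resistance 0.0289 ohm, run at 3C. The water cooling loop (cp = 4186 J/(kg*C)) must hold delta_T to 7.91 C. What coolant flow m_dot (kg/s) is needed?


Step 1: I = 3 * 4.92 = 14.76 A
Step 2: Q_cell = I^2 * R = 14.76^2 * 0.0289 = 6.2961 W
Step 3: Q_total = 26 * 6.2961 = 163.7 W
Step 4: m_dot = Q_total / (cp * dT) = 163.7 / (4186 * 7.91) = 0.004944 kg/s

0.004944 kg/s


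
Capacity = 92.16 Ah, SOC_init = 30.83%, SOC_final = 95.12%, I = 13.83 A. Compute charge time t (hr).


delta_Ah = 92.16 * (95.12 - 30.83) / 100 = 59.25 Ah
t = delta_Ah / I = 59.25 / 13.83 = 4.284 hr

4.284 hr


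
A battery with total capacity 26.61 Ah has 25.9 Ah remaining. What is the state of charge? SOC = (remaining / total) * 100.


SOC = (remaining / total) * 100 = (25.9 / 26.61) * 100 = 97.33%

97.33%


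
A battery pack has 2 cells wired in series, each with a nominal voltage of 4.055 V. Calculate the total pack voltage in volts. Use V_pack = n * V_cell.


Series voltages add: 2 * 4.055 V = 8.11 V

8.11 V


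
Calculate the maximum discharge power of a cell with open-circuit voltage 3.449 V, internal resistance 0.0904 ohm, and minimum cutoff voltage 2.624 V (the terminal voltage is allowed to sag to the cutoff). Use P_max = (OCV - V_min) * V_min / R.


P_max = (OCV - V_min) * V_min / R = (3.449 - 2.624) * 2.624 / 0.0904 = 0.825 * 2.624 / 0.0904 = 23.95 W

23.95 W


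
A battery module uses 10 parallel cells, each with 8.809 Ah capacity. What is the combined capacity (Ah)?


C_total = 10 * 8.809 = 88.09 Ah

88.09 Ah


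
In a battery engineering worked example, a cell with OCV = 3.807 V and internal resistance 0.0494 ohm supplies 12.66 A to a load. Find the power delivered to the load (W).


Step 1: V_terminal = OCV - I*R = 3.807 - 12.66 * 0.0494 = 3.1816 V
Step 2: P_out = V_terminal * I = 3.1816 * 12.66 = 40.28 W

40.28 W


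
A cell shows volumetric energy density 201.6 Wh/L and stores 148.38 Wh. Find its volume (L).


V = E / ED = 148.38 / 201.6 = 0.7360 L

0.7360 L


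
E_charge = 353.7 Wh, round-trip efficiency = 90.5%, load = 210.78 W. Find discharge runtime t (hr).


Step 1: E_discharge = eta/100 * E_charge = 90.5/100 * 353.7 = 320.1 Wh
Step 2: t = E_discharge / P = 320.1 / 210.78 = 1.519 hr

1.519 hr


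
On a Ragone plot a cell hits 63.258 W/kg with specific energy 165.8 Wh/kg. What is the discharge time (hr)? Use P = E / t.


t = E / P = 165.8 / 63.258 = 2.621 hr

2.621 hr


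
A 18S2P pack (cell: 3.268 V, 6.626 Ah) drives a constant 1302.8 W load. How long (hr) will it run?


Step 1: E_pack = Ns * V_cell * Np * C_cell = 18 * 3.268 * 2 * 6.626 = 779.54 Wh
Step 2: t = E_pack / P = 779.54 / 1302.8 = 0.5984 hr

0.5984 hr


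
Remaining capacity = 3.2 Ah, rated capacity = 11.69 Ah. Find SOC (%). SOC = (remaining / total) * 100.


SOC = (remaining / total) * 100 = (3.2 / 11.69) * 100 = 27.37%

27.37%


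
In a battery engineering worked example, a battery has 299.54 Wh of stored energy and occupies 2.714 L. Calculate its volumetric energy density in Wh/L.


ED = E / V = 299.54 / 2.714 = 110.4 Wh/L

110.4 Wh/L


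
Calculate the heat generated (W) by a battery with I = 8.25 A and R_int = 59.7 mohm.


Convert: R = 59.7 mohm = 0.0597 ohm
I^2 = 68.063
Q = 68.063 * 0.0597 = 4.063 W

4.063 W


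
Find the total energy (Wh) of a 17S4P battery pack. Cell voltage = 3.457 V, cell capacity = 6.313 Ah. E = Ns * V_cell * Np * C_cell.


V_pack = 17 * 3.457 = 58.769 V
C_pack = 4 * 6.313 = 25.252 Ah
E = V_pack * C_pack = 58.769 * 25.252 = 1484 Wh

1484 Wh


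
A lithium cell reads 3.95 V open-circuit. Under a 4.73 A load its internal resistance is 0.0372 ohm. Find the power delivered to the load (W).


Step 1: V_terminal = OCV - I*R = 3.95 - 4.73 * 0.0372 = 3.774 V
Step 2: P_out = V_terminal * I = 3.774 * 4.73 = 17.85 W

17.85 W


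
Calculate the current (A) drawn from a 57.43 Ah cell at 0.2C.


I = C_rate * capacity = 0.2 * 57.43 = 11.486 A

11.486 A


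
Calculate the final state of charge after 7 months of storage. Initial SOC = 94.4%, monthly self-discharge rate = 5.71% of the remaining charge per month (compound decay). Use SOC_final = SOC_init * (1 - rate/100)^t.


Monthly retention factor = 1 - 5.71/100 = 0.9429
Over 7 months: factor^7 = 0.66261
SOC_final = 94.4 * 0.66261 = 62.55%

62.55%


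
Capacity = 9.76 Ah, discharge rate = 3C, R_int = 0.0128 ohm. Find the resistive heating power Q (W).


Step 1: I = C_rate * capacity = 3 * 9.76 = 29.28 A
Step 2: Q = I^2 * R = 29.28^2 * 0.0128 = 857.32 * 0.0128 = 10.97 W

10.97 W


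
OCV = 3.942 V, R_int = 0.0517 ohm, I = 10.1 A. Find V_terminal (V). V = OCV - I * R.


V = OCV - I*R = 3.942 - 10.1 * 0.0517 = 3.420 V

3.420 V


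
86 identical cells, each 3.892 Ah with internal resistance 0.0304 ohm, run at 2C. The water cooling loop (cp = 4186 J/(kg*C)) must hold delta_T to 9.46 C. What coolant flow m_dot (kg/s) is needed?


Step 1: I = 2 * 3.892 = 7.784 A
Step 2: Q_cell = I^2 * R = 7.784^2 * 0.0304 = 1.842 W
Step 3: Q_total = 86 * 1.842 = 158.41 W
Step 4: m_dot = Q_total / (cp * dT) = 158.41 / (4186 * 9.46) = 0.004000 kg/s

0.004000 kg/s
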